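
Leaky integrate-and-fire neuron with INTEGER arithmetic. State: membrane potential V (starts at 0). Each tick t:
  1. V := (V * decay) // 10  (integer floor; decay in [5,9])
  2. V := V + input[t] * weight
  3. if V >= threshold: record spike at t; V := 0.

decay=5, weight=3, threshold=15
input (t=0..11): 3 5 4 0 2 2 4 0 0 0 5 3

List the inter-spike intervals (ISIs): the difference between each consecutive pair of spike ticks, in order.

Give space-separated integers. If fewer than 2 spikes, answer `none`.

t=0: input=3 -> V=9
t=1: input=5 -> V=0 FIRE
t=2: input=4 -> V=12
t=3: input=0 -> V=6
t=4: input=2 -> V=9
t=5: input=2 -> V=10
t=6: input=4 -> V=0 FIRE
t=7: input=0 -> V=0
t=8: input=0 -> V=0
t=9: input=0 -> V=0
t=10: input=5 -> V=0 FIRE
t=11: input=3 -> V=9

Answer: 5 4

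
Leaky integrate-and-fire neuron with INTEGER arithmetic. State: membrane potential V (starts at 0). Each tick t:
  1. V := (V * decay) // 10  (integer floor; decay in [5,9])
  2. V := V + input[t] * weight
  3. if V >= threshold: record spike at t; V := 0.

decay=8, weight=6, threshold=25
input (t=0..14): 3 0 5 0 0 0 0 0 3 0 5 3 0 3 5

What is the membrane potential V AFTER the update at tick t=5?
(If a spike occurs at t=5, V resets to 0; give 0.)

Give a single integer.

Answer: 0

Derivation:
t=0: input=3 -> V=18
t=1: input=0 -> V=14
t=2: input=5 -> V=0 FIRE
t=3: input=0 -> V=0
t=4: input=0 -> V=0
t=5: input=0 -> V=0
t=6: input=0 -> V=0
t=7: input=0 -> V=0
t=8: input=3 -> V=18
t=9: input=0 -> V=14
t=10: input=5 -> V=0 FIRE
t=11: input=3 -> V=18
t=12: input=0 -> V=14
t=13: input=3 -> V=0 FIRE
t=14: input=5 -> V=0 FIRE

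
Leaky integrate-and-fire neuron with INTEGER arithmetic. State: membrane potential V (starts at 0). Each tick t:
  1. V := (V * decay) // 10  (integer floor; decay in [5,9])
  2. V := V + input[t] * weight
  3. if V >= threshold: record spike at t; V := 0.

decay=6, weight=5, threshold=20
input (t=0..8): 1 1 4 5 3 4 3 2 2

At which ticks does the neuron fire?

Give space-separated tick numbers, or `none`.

Answer: 2 3 5 8

Derivation:
t=0: input=1 -> V=5
t=1: input=1 -> V=8
t=2: input=4 -> V=0 FIRE
t=3: input=5 -> V=0 FIRE
t=4: input=3 -> V=15
t=5: input=4 -> V=0 FIRE
t=6: input=3 -> V=15
t=7: input=2 -> V=19
t=8: input=2 -> V=0 FIRE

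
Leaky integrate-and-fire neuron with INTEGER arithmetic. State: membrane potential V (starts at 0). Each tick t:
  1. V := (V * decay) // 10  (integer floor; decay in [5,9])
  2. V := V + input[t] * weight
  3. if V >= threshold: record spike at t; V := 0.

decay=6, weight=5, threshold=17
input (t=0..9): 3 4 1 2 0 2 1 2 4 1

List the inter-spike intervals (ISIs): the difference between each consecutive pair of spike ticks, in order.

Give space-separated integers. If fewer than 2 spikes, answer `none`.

t=0: input=3 -> V=15
t=1: input=4 -> V=0 FIRE
t=2: input=1 -> V=5
t=3: input=2 -> V=13
t=4: input=0 -> V=7
t=5: input=2 -> V=14
t=6: input=1 -> V=13
t=7: input=2 -> V=0 FIRE
t=8: input=4 -> V=0 FIRE
t=9: input=1 -> V=5

Answer: 6 1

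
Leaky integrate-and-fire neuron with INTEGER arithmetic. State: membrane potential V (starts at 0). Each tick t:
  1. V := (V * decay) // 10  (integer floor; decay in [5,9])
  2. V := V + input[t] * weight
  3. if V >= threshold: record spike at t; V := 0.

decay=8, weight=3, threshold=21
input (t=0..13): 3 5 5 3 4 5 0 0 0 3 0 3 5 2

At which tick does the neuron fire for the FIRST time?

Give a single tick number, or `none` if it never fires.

Answer: 1

Derivation:
t=0: input=3 -> V=9
t=1: input=5 -> V=0 FIRE
t=2: input=5 -> V=15
t=3: input=3 -> V=0 FIRE
t=4: input=4 -> V=12
t=5: input=5 -> V=0 FIRE
t=6: input=0 -> V=0
t=7: input=0 -> V=0
t=8: input=0 -> V=0
t=9: input=3 -> V=9
t=10: input=0 -> V=7
t=11: input=3 -> V=14
t=12: input=5 -> V=0 FIRE
t=13: input=2 -> V=6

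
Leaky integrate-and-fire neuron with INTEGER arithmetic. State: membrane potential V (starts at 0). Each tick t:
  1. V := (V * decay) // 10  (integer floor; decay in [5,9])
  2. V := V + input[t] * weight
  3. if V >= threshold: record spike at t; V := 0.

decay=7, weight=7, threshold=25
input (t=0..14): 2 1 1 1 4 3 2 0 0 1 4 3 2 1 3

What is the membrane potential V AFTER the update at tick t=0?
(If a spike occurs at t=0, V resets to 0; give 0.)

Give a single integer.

Answer: 14

Derivation:
t=0: input=2 -> V=14
t=1: input=1 -> V=16
t=2: input=1 -> V=18
t=3: input=1 -> V=19
t=4: input=4 -> V=0 FIRE
t=5: input=3 -> V=21
t=6: input=2 -> V=0 FIRE
t=7: input=0 -> V=0
t=8: input=0 -> V=0
t=9: input=1 -> V=7
t=10: input=4 -> V=0 FIRE
t=11: input=3 -> V=21
t=12: input=2 -> V=0 FIRE
t=13: input=1 -> V=7
t=14: input=3 -> V=0 FIRE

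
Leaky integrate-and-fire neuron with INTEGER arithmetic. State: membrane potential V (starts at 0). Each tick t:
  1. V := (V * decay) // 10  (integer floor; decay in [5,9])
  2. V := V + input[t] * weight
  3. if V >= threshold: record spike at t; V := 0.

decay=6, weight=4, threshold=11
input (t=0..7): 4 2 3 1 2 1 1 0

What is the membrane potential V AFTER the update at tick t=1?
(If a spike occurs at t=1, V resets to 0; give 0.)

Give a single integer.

t=0: input=4 -> V=0 FIRE
t=1: input=2 -> V=8
t=2: input=3 -> V=0 FIRE
t=3: input=1 -> V=4
t=4: input=2 -> V=10
t=5: input=1 -> V=10
t=6: input=1 -> V=10
t=7: input=0 -> V=6

Answer: 8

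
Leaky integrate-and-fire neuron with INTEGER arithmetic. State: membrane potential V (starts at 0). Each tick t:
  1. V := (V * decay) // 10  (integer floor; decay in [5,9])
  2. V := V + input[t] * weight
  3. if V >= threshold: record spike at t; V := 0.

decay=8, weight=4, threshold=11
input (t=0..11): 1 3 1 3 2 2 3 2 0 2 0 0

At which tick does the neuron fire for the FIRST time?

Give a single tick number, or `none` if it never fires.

t=0: input=1 -> V=4
t=1: input=3 -> V=0 FIRE
t=2: input=1 -> V=4
t=3: input=3 -> V=0 FIRE
t=4: input=2 -> V=8
t=5: input=2 -> V=0 FIRE
t=6: input=3 -> V=0 FIRE
t=7: input=2 -> V=8
t=8: input=0 -> V=6
t=9: input=2 -> V=0 FIRE
t=10: input=0 -> V=0
t=11: input=0 -> V=0

Answer: 1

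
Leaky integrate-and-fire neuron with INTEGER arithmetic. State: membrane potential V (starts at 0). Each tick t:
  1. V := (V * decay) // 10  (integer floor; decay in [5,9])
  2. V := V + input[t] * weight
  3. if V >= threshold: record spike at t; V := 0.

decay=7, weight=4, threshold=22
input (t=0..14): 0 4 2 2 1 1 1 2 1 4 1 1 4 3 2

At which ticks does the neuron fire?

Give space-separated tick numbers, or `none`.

Answer: 9 13

Derivation:
t=0: input=0 -> V=0
t=1: input=4 -> V=16
t=2: input=2 -> V=19
t=3: input=2 -> V=21
t=4: input=1 -> V=18
t=5: input=1 -> V=16
t=6: input=1 -> V=15
t=7: input=2 -> V=18
t=8: input=1 -> V=16
t=9: input=4 -> V=0 FIRE
t=10: input=1 -> V=4
t=11: input=1 -> V=6
t=12: input=4 -> V=20
t=13: input=3 -> V=0 FIRE
t=14: input=2 -> V=8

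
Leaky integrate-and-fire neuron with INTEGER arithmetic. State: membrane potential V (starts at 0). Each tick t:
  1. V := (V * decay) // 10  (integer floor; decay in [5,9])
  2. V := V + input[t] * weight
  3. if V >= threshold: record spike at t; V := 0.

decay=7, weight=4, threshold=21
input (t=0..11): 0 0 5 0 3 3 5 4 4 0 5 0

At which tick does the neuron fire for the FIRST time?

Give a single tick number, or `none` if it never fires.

t=0: input=0 -> V=0
t=1: input=0 -> V=0
t=2: input=5 -> V=20
t=3: input=0 -> V=14
t=4: input=3 -> V=0 FIRE
t=5: input=3 -> V=12
t=6: input=5 -> V=0 FIRE
t=7: input=4 -> V=16
t=8: input=4 -> V=0 FIRE
t=9: input=0 -> V=0
t=10: input=5 -> V=20
t=11: input=0 -> V=14

Answer: 4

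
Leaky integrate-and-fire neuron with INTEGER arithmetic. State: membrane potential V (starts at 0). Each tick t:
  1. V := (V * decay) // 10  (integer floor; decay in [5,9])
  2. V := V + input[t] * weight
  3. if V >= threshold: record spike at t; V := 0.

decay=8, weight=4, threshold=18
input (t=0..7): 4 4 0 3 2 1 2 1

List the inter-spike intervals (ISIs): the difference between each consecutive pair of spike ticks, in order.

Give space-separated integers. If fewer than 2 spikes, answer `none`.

t=0: input=4 -> V=16
t=1: input=4 -> V=0 FIRE
t=2: input=0 -> V=0
t=3: input=3 -> V=12
t=4: input=2 -> V=17
t=5: input=1 -> V=17
t=6: input=2 -> V=0 FIRE
t=7: input=1 -> V=4

Answer: 5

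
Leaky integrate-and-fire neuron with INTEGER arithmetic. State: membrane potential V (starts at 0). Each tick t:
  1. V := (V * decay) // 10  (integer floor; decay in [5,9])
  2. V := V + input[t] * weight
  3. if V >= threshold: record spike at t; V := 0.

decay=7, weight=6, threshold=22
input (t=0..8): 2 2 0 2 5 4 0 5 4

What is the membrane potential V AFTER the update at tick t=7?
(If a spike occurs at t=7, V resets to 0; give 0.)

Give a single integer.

Answer: 0

Derivation:
t=0: input=2 -> V=12
t=1: input=2 -> V=20
t=2: input=0 -> V=14
t=3: input=2 -> V=21
t=4: input=5 -> V=0 FIRE
t=5: input=4 -> V=0 FIRE
t=6: input=0 -> V=0
t=7: input=5 -> V=0 FIRE
t=8: input=4 -> V=0 FIRE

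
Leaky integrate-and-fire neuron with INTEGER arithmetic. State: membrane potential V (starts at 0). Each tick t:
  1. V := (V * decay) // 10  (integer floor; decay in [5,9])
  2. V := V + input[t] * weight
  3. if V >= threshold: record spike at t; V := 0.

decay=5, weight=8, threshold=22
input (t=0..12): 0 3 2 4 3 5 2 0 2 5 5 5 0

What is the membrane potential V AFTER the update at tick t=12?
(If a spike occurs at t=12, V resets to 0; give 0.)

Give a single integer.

t=0: input=0 -> V=0
t=1: input=3 -> V=0 FIRE
t=2: input=2 -> V=16
t=3: input=4 -> V=0 FIRE
t=4: input=3 -> V=0 FIRE
t=5: input=5 -> V=0 FIRE
t=6: input=2 -> V=16
t=7: input=0 -> V=8
t=8: input=2 -> V=20
t=9: input=5 -> V=0 FIRE
t=10: input=5 -> V=0 FIRE
t=11: input=5 -> V=0 FIRE
t=12: input=0 -> V=0

Answer: 0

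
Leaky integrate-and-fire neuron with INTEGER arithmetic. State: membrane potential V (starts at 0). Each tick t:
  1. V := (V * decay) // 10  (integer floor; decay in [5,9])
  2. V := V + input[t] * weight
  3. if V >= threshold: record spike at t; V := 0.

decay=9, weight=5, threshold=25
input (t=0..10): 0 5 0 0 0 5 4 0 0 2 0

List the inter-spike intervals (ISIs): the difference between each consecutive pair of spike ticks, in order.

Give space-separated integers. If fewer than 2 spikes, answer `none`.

t=0: input=0 -> V=0
t=1: input=5 -> V=0 FIRE
t=2: input=0 -> V=0
t=3: input=0 -> V=0
t=4: input=0 -> V=0
t=5: input=5 -> V=0 FIRE
t=6: input=4 -> V=20
t=7: input=0 -> V=18
t=8: input=0 -> V=16
t=9: input=2 -> V=24
t=10: input=0 -> V=21

Answer: 4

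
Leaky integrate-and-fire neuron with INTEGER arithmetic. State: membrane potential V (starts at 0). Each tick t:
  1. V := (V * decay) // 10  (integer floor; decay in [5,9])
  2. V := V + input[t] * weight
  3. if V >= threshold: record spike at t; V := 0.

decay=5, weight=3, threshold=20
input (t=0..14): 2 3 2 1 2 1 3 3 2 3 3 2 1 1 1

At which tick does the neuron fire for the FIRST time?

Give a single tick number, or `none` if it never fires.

t=0: input=2 -> V=6
t=1: input=3 -> V=12
t=2: input=2 -> V=12
t=3: input=1 -> V=9
t=4: input=2 -> V=10
t=5: input=1 -> V=8
t=6: input=3 -> V=13
t=7: input=3 -> V=15
t=8: input=2 -> V=13
t=9: input=3 -> V=15
t=10: input=3 -> V=16
t=11: input=2 -> V=14
t=12: input=1 -> V=10
t=13: input=1 -> V=8
t=14: input=1 -> V=7

Answer: none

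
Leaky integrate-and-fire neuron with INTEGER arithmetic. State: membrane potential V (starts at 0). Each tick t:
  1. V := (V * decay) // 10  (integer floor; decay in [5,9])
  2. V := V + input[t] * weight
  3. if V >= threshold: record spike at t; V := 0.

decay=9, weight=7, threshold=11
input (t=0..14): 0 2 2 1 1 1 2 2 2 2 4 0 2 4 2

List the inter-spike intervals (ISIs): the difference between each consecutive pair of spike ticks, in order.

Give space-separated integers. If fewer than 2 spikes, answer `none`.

Answer: 1 2 2 1 1 1 1 2 1 1

Derivation:
t=0: input=0 -> V=0
t=1: input=2 -> V=0 FIRE
t=2: input=2 -> V=0 FIRE
t=3: input=1 -> V=7
t=4: input=1 -> V=0 FIRE
t=5: input=1 -> V=7
t=6: input=2 -> V=0 FIRE
t=7: input=2 -> V=0 FIRE
t=8: input=2 -> V=0 FIRE
t=9: input=2 -> V=0 FIRE
t=10: input=4 -> V=0 FIRE
t=11: input=0 -> V=0
t=12: input=2 -> V=0 FIRE
t=13: input=4 -> V=0 FIRE
t=14: input=2 -> V=0 FIRE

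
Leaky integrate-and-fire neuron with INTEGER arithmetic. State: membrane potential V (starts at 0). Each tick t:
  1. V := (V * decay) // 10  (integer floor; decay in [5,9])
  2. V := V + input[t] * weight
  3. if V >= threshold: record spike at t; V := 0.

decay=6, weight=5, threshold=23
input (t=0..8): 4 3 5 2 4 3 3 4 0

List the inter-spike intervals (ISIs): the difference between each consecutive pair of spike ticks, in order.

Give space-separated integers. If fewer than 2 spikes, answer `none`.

t=0: input=4 -> V=20
t=1: input=3 -> V=0 FIRE
t=2: input=5 -> V=0 FIRE
t=3: input=2 -> V=10
t=4: input=4 -> V=0 FIRE
t=5: input=3 -> V=15
t=6: input=3 -> V=0 FIRE
t=7: input=4 -> V=20
t=8: input=0 -> V=12

Answer: 1 2 2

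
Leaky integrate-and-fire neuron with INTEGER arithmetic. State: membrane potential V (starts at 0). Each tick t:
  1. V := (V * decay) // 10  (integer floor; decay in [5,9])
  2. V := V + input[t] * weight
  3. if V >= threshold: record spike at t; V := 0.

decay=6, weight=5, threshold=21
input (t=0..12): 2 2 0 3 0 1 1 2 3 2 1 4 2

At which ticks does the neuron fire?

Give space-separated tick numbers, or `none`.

t=0: input=2 -> V=10
t=1: input=2 -> V=16
t=2: input=0 -> V=9
t=3: input=3 -> V=20
t=4: input=0 -> V=12
t=5: input=1 -> V=12
t=6: input=1 -> V=12
t=7: input=2 -> V=17
t=8: input=3 -> V=0 FIRE
t=9: input=2 -> V=10
t=10: input=1 -> V=11
t=11: input=4 -> V=0 FIRE
t=12: input=2 -> V=10

Answer: 8 11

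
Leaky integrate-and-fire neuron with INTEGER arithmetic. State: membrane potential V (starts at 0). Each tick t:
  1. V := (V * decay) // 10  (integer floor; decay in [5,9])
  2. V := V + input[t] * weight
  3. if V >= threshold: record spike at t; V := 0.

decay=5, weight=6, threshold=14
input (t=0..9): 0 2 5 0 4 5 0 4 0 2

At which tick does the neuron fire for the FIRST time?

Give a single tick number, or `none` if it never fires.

t=0: input=0 -> V=0
t=1: input=2 -> V=12
t=2: input=5 -> V=0 FIRE
t=3: input=0 -> V=0
t=4: input=4 -> V=0 FIRE
t=5: input=5 -> V=0 FIRE
t=6: input=0 -> V=0
t=7: input=4 -> V=0 FIRE
t=8: input=0 -> V=0
t=9: input=2 -> V=12

Answer: 2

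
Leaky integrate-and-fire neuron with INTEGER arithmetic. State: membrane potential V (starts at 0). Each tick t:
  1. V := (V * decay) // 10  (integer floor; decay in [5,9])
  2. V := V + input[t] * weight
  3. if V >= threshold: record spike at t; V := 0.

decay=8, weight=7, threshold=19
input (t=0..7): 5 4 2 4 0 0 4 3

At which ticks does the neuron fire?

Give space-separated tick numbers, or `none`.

t=0: input=5 -> V=0 FIRE
t=1: input=4 -> V=0 FIRE
t=2: input=2 -> V=14
t=3: input=4 -> V=0 FIRE
t=4: input=0 -> V=0
t=5: input=0 -> V=0
t=6: input=4 -> V=0 FIRE
t=7: input=3 -> V=0 FIRE

Answer: 0 1 3 6 7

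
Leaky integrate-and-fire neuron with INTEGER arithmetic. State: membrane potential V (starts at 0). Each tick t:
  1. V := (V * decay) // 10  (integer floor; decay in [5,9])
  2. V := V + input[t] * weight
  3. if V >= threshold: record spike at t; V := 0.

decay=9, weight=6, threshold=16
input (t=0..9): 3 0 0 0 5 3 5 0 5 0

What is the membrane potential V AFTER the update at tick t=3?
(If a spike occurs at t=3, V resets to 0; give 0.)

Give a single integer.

Answer: 0

Derivation:
t=0: input=3 -> V=0 FIRE
t=1: input=0 -> V=0
t=2: input=0 -> V=0
t=3: input=0 -> V=0
t=4: input=5 -> V=0 FIRE
t=5: input=3 -> V=0 FIRE
t=6: input=5 -> V=0 FIRE
t=7: input=0 -> V=0
t=8: input=5 -> V=0 FIRE
t=9: input=0 -> V=0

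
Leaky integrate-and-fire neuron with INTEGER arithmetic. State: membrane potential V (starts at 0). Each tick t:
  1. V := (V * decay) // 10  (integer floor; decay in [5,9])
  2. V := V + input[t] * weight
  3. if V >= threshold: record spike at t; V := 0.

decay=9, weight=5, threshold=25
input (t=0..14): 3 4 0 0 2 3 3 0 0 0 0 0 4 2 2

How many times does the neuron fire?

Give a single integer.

Answer: 3

Derivation:
t=0: input=3 -> V=15
t=1: input=4 -> V=0 FIRE
t=2: input=0 -> V=0
t=3: input=0 -> V=0
t=4: input=2 -> V=10
t=5: input=3 -> V=24
t=6: input=3 -> V=0 FIRE
t=7: input=0 -> V=0
t=8: input=0 -> V=0
t=9: input=0 -> V=0
t=10: input=0 -> V=0
t=11: input=0 -> V=0
t=12: input=4 -> V=20
t=13: input=2 -> V=0 FIRE
t=14: input=2 -> V=10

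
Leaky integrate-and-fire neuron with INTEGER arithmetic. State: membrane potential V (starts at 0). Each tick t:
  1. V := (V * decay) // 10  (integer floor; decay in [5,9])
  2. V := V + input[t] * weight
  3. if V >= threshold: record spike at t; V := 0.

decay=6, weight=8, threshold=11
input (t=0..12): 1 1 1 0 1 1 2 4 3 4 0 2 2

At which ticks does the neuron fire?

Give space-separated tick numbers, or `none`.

t=0: input=1 -> V=8
t=1: input=1 -> V=0 FIRE
t=2: input=1 -> V=8
t=3: input=0 -> V=4
t=4: input=1 -> V=10
t=5: input=1 -> V=0 FIRE
t=6: input=2 -> V=0 FIRE
t=7: input=4 -> V=0 FIRE
t=8: input=3 -> V=0 FIRE
t=9: input=4 -> V=0 FIRE
t=10: input=0 -> V=0
t=11: input=2 -> V=0 FIRE
t=12: input=2 -> V=0 FIRE

Answer: 1 5 6 7 8 9 11 12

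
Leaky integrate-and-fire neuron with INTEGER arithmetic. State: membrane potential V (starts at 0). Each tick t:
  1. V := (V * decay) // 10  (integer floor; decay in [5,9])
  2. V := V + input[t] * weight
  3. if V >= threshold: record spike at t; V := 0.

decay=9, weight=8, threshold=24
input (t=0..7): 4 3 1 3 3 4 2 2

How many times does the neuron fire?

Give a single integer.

t=0: input=4 -> V=0 FIRE
t=1: input=3 -> V=0 FIRE
t=2: input=1 -> V=8
t=3: input=3 -> V=0 FIRE
t=4: input=3 -> V=0 FIRE
t=5: input=4 -> V=0 FIRE
t=6: input=2 -> V=16
t=7: input=2 -> V=0 FIRE

Answer: 6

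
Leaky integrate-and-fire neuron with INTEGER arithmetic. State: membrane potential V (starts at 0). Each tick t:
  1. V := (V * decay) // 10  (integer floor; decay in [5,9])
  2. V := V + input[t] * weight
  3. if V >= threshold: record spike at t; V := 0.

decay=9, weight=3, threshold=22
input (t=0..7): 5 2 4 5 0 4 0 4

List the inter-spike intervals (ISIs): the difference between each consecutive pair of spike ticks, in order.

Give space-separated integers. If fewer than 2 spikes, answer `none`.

t=0: input=5 -> V=15
t=1: input=2 -> V=19
t=2: input=4 -> V=0 FIRE
t=3: input=5 -> V=15
t=4: input=0 -> V=13
t=5: input=4 -> V=0 FIRE
t=6: input=0 -> V=0
t=7: input=4 -> V=12

Answer: 3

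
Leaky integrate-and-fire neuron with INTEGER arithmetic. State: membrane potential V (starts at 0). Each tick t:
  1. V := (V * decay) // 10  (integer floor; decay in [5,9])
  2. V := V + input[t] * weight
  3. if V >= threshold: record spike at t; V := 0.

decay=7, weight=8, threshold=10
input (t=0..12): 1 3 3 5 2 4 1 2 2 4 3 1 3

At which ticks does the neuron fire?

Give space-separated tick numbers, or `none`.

t=0: input=1 -> V=8
t=1: input=3 -> V=0 FIRE
t=2: input=3 -> V=0 FIRE
t=3: input=5 -> V=0 FIRE
t=4: input=2 -> V=0 FIRE
t=5: input=4 -> V=0 FIRE
t=6: input=1 -> V=8
t=7: input=2 -> V=0 FIRE
t=8: input=2 -> V=0 FIRE
t=9: input=4 -> V=0 FIRE
t=10: input=3 -> V=0 FIRE
t=11: input=1 -> V=8
t=12: input=3 -> V=0 FIRE

Answer: 1 2 3 4 5 7 8 9 10 12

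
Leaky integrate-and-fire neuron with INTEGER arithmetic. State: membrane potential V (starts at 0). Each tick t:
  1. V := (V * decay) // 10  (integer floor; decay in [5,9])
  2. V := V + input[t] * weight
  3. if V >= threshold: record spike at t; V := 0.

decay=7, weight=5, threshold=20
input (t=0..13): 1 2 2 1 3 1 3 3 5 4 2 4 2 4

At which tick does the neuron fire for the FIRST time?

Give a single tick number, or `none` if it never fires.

Answer: 4

Derivation:
t=0: input=1 -> V=5
t=1: input=2 -> V=13
t=2: input=2 -> V=19
t=3: input=1 -> V=18
t=4: input=3 -> V=0 FIRE
t=5: input=1 -> V=5
t=6: input=3 -> V=18
t=7: input=3 -> V=0 FIRE
t=8: input=5 -> V=0 FIRE
t=9: input=4 -> V=0 FIRE
t=10: input=2 -> V=10
t=11: input=4 -> V=0 FIRE
t=12: input=2 -> V=10
t=13: input=4 -> V=0 FIRE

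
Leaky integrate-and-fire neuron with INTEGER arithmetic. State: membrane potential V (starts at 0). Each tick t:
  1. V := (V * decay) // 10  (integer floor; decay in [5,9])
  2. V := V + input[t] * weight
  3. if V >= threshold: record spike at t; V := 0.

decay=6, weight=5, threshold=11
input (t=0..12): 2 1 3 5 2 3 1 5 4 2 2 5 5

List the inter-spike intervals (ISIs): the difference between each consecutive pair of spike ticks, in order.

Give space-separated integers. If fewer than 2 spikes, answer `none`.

t=0: input=2 -> V=10
t=1: input=1 -> V=0 FIRE
t=2: input=3 -> V=0 FIRE
t=3: input=5 -> V=0 FIRE
t=4: input=2 -> V=10
t=5: input=3 -> V=0 FIRE
t=6: input=1 -> V=5
t=7: input=5 -> V=0 FIRE
t=8: input=4 -> V=0 FIRE
t=9: input=2 -> V=10
t=10: input=2 -> V=0 FIRE
t=11: input=5 -> V=0 FIRE
t=12: input=5 -> V=0 FIRE

Answer: 1 1 2 2 1 2 1 1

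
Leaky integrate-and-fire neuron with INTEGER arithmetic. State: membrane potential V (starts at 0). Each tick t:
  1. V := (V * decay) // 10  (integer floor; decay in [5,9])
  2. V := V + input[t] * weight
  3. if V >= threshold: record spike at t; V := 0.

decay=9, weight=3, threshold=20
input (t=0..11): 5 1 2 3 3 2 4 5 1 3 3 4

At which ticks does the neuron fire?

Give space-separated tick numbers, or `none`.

Answer: 2 5 7 11

Derivation:
t=0: input=5 -> V=15
t=1: input=1 -> V=16
t=2: input=2 -> V=0 FIRE
t=3: input=3 -> V=9
t=4: input=3 -> V=17
t=5: input=2 -> V=0 FIRE
t=6: input=4 -> V=12
t=7: input=5 -> V=0 FIRE
t=8: input=1 -> V=3
t=9: input=3 -> V=11
t=10: input=3 -> V=18
t=11: input=4 -> V=0 FIRE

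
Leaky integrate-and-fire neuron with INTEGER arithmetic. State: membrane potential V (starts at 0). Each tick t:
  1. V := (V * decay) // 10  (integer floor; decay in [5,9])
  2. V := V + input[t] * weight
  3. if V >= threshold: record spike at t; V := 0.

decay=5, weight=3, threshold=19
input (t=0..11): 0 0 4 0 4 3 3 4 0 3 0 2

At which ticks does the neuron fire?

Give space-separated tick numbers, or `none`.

t=0: input=0 -> V=0
t=1: input=0 -> V=0
t=2: input=4 -> V=12
t=3: input=0 -> V=6
t=4: input=4 -> V=15
t=5: input=3 -> V=16
t=6: input=3 -> V=17
t=7: input=4 -> V=0 FIRE
t=8: input=0 -> V=0
t=9: input=3 -> V=9
t=10: input=0 -> V=4
t=11: input=2 -> V=8

Answer: 7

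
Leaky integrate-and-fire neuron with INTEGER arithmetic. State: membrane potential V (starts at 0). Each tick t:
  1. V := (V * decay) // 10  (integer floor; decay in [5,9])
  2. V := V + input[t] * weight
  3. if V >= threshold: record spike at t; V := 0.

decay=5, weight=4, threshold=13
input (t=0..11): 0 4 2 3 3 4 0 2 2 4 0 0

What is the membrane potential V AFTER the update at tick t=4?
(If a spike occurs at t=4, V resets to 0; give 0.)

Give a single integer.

t=0: input=0 -> V=0
t=1: input=4 -> V=0 FIRE
t=2: input=2 -> V=8
t=3: input=3 -> V=0 FIRE
t=4: input=3 -> V=12
t=5: input=4 -> V=0 FIRE
t=6: input=0 -> V=0
t=7: input=2 -> V=8
t=8: input=2 -> V=12
t=9: input=4 -> V=0 FIRE
t=10: input=0 -> V=0
t=11: input=0 -> V=0

Answer: 12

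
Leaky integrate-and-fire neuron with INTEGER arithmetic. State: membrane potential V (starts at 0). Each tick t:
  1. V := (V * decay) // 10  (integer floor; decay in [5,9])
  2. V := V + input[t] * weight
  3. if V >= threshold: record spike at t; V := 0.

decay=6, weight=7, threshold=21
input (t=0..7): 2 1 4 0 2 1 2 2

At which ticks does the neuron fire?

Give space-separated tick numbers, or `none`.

Answer: 2 6

Derivation:
t=0: input=2 -> V=14
t=1: input=1 -> V=15
t=2: input=4 -> V=0 FIRE
t=3: input=0 -> V=0
t=4: input=2 -> V=14
t=5: input=1 -> V=15
t=6: input=2 -> V=0 FIRE
t=7: input=2 -> V=14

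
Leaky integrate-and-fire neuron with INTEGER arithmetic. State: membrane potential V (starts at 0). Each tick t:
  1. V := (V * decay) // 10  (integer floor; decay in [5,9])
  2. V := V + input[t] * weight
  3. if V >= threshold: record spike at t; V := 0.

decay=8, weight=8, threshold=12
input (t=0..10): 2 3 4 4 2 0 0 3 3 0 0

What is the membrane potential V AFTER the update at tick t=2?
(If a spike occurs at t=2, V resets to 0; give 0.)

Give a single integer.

Answer: 0

Derivation:
t=0: input=2 -> V=0 FIRE
t=1: input=3 -> V=0 FIRE
t=2: input=4 -> V=0 FIRE
t=3: input=4 -> V=0 FIRE
t=4: input=2 -> V=0 FIRE
t=5: input=0 -> V=0
t=6: input=0 -> V=0
t=7: input=3 -> V=0 FIRE
t=8: input=3 -> V=0 FIRE
t=9: input=0 -> V=0
t=10: input=0 -> V=0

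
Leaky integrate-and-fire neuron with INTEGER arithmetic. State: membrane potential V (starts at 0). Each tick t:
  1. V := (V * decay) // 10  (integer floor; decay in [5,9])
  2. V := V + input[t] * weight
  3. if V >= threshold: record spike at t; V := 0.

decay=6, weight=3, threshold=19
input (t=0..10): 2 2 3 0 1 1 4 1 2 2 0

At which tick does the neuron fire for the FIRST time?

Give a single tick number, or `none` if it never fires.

Answer: none

Derivation:
t=0: input=2 -> V=6
t=1: input=2 -> V=9
t=2: input=3 -> V=14
t=3: input=0 -> V=8
t=4: input=1 -> V=7
t=5: input=1 -> V=7
t=6: input=4 -> V=16
t=7: input=1 -> V=12
t=8: input=2 -> V=13
t=9: input=2 -> V=13
t=10: input=0 -> V=7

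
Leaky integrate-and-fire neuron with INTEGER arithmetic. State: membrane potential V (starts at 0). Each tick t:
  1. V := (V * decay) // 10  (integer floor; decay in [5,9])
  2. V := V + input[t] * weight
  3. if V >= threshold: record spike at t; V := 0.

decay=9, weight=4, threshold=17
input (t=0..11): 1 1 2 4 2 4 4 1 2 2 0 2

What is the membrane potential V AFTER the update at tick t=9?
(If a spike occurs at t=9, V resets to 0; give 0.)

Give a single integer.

Answer: 15

Derivation:
t=0: input=1 -> V=4
t=1: input=1 -> V=7
t=2: input=2 -> V=14
t=3: input=4 -> V=0 FIRE
t=4: input=2 -> V=8
t=5: input=4 -> V=0 FIRE
t=6: input=4 -> V=16
t=7: input=1 -> V=0 FIRE
t=8: input=2 -> V=8
t=9: input=2 -> V=15
t=10: input=0 -> V=13
t=11: input=2 -> V=0 FIRE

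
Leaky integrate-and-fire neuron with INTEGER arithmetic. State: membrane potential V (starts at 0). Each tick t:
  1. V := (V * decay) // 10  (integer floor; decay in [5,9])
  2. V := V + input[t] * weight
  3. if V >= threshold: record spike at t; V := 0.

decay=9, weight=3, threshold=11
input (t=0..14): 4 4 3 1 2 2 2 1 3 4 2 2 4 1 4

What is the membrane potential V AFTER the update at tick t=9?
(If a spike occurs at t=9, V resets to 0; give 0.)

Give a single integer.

Answer: 0

Derivation:
t=0: input=4 -> V=0 FIRE
t=1: input=4 -> V=0 FIRE
t=2: input=3 -> V=9
t=3: input=1 -> V=0 FIRE
t=4: input=2 -> V=6
t=5: input=2 -> V=0 FIRE
t=6: input=2 -> V=6
t=7: input=1 -> V=8
t=8: input=3 -> V=0 FIRE
t=9: input=4 -> V=0 FIRE
t=10: input=2 -> V=6
t=11: input=2 -> V=0 FIRE
t=12: input=4 -> V=0 FIRE
t=13: input=1 -> V=3
t=14: input=4 -> V=0 FIRE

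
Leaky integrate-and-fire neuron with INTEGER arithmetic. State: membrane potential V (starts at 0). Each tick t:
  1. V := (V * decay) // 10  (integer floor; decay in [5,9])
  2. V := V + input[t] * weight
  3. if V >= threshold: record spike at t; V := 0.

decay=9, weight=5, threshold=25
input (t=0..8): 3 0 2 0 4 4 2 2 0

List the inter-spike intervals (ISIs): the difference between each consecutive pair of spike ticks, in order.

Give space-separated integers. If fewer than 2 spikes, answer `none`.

Answer: 2

Derivation:
t=0: input=3 -> V=15
t=1: input=0 -> V=13
t=2: input=2 -> V=21
t=3: input=0 -> V=18
t=4: input=4 -> V=0 FIRE
t=5: input=4 -> V=20
t=6: input=2 -> V=0 FIRE
t=7: input=2 -> V=10
t=8: input=0 -> V=9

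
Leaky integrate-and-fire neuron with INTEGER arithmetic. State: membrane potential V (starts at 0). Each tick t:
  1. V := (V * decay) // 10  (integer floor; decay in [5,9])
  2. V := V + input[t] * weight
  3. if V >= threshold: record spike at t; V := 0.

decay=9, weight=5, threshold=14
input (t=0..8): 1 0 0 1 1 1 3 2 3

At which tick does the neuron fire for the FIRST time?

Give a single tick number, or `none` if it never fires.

Answer: 5

Derivation:
t=0: input=1 -> V=5
t=1: input=0 -> V=4
t=2: input=0 -> V=3
t=3: input=1 -> V=7
t=4: input=1 -> V=11
t=5: input=1 -> V=0 FIRE
t=6: input=3 -> V=0 FIRE
t=7: input=2 -> V=10
t=8: input=3 -> V=0 FIRE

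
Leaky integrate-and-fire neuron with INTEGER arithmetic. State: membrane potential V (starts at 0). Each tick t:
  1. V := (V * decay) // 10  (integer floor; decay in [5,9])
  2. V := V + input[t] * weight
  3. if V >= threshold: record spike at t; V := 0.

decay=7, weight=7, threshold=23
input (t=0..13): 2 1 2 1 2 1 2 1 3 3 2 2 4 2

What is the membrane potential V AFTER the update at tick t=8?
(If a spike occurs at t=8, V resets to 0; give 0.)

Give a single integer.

Answer: 0

Derivation:
t=0: input=2 -> V=14
t=1: input=1 -> V=16
t=2: input=2 -> V=0 FIRE
t=3: input=1 -> V=7
t=4: input=2 -> V=18
t=5: input=1 -> V=19
t=6: input=2 -> V=0 FIRE
t=7: input=1 -> V=7
t=8: input=3 -> V=0 FIRE
t=9: input=3 -> V=21
t=10: input=2 -> V=0 FIRE
t=11: input=2 -> V=14
t=12: input=4 -> V=0 FIRE
t=13: input=2 -> V=14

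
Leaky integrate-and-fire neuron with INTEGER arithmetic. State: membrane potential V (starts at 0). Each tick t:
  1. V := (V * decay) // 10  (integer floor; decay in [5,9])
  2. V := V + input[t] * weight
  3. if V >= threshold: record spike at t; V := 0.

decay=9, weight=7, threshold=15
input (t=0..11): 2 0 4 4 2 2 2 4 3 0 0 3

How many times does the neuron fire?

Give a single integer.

t=0: input=2 -> V=14
t=1: input=0 -> V=12
t=2: input=4 -> V=0 FIRE
t=3: input=4 -> V=0 FIRE
t=4: input=2 -> V=14
t=5: input=2 -> V=0 FIRE
t=6: input=2 -> V=14
t=7: input=4 -> V=0 FIRE
t=8: input=3 -> V=0 FIRE
t=9: input=0 -> V=0
t=10: input=0 -> V=0
t=11: input=3 -> V=0 FIRE

Answer: 6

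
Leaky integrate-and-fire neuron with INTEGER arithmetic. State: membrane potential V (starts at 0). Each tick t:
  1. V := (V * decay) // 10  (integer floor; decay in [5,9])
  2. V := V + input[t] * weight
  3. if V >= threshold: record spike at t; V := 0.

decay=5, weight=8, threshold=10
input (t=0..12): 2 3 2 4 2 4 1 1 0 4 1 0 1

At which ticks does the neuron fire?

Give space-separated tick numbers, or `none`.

t=0: input=2 -> V=0 FIRE
t=1: input=3 -> V=0 FIRE
t=2: input=2 -> V=0 FIRE
t=3: input=4 -> V=0 FIRE
t=4: input=2 -> V=0 FIRE
t=5: input=4 -> V=0 FIRE
t=6: input=1 -> V=8
t=7: input=1 -> V=0 FIRE
t=8: input=0 -> V=0
t=9: input=4 -> V=0 FIRE
t=10: input=1 -> V=8
t=11: input=0 -> V=4
t=12: input=1 -> V=0 FIRE

Answer: 0 1 2 3 4 5 7 9 12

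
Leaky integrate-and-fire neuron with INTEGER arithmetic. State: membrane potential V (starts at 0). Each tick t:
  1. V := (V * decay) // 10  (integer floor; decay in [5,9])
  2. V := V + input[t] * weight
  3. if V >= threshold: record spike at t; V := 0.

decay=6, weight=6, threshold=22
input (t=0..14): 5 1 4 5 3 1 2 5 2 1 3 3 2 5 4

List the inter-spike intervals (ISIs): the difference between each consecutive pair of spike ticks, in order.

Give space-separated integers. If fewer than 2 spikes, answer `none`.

t=0: input=5 -> V=0 FIRE
t=1: input=1 -> V=6
t=2: input=4 -> V=0 FIRE
t=3: input=5 -> V=0 FIRE
t=4: input=3 -> V=18
t=5: input=1 -> V=16
t=6: input=2 -> V=21
t=7: input=5 -> V=0 FIRE
t=8: input=2 -> V=12
t=9: input=1 -> V=13
t=10: input=3 -> V=0 FIRE
t=11: input=3 -> V=18
t=12: input=2 -> V=0 FIRE
t=13: input=5 -> V=0 FIRE
t=14: input=4 -> V=0 FIRE

Answer: 2 1 4 3 2 1 1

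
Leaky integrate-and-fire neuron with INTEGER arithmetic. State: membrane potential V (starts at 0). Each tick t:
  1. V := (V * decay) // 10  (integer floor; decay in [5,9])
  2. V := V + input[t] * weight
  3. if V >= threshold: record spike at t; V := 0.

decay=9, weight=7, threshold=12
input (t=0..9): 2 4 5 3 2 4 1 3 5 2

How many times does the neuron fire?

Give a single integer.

Answer: 9

Derivation:
t=0: input=2 -> V=0 FIRE
t=1: input=4 -> V=0 FIRE
t=2: input=5 -> V=0 FIRE
t=3: input=3 -> V=0 FIRE
t=4: input=2 -> V=0 FIRE
t=5: input=4 -> V=0 FIRE
t=6: input=1 -> V=7
t=7: input=3 -> V=0 FIRE
t=8: input=5 -> V=0 FIRE
t=9: input=2 -> V=0 FIRE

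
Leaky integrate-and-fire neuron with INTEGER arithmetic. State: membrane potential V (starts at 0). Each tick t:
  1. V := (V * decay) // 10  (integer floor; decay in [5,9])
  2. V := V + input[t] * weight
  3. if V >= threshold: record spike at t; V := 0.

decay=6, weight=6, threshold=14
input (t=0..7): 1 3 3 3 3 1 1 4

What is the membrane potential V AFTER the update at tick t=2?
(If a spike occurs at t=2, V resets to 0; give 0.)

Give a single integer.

Answer: 0

Derivation:
t=0: input=1 -> V=6
t=1: input=3 -> V=0 FIRE
t=2: input=3 -> V=0 FIRE
t=3: input=3 -> V=0 FIRE
t=4: input=3 -> V=0 FIRE
t=5: input=1 -> V=6
t=6: input=1 -> V=9
t=7: input=4 -> V=0 FIRE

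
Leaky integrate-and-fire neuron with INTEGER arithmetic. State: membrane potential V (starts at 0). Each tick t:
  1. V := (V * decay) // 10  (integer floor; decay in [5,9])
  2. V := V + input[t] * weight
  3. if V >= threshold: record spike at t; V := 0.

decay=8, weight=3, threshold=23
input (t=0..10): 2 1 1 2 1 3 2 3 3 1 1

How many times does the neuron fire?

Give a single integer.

Answer: 1

Derivation:
t=0: input=2 -> V=6
t=1: input=1 -> V=7
t=2: input=1 -> V=8
t=3: input=2 -> V=12
t=4: input=1 -> V=12
t=5: input=3 -> V=18
t=6: input=2 -> V=20
t=7: input=3 -> V=0 FIRE
t=8: input=3 -> V=9
t=9: input=1 -> V=10
t=10: input=1 -> V=11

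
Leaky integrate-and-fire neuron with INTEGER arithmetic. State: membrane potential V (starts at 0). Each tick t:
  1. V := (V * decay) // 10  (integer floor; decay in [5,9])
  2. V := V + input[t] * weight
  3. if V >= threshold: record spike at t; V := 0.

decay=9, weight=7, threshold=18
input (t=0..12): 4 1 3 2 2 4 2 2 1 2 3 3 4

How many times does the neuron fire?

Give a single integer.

Answer: 9

Derivation:
t=0: input=4 -> V=0 FIRE
t=1: input=1 -> V=7
t=2: input=3 -> V=0 FIRE
t=3: input=2 -> V=14
t=4: input=2 -> V=0 FIRE
t=5: input=4 -> V=0 FIRE
t=6: input=2 -> V=14
t=7: input=2 -> V=0 FIRE
t=8: input=1 -> V=7
t=9: input=2 -> V=0 FIRE
t=10: input=3 -> V=0 FIRE
t=11: input=3 -> V=0 FIRE
t=12: input=4 -> V=0 FIRE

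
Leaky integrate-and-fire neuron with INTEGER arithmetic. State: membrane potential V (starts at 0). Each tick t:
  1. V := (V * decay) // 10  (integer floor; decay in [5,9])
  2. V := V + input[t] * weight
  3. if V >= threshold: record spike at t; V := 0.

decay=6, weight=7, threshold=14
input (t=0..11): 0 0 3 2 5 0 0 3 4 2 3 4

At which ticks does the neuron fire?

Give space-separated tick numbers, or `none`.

Answer: 2 3 4 7 8 9 10 11

Derivation:
t=0: input=0 -> V=0
t=1: input=0 -> V=0
t=2: input=3 -> V=0 FIRE
t=3: input=2 -> V=0 FIRE
t=4: input=5 -> V=0 FIRE
t=5: input=0 -> V=0
t=6: input=0 -> V=0
t=7: input=3 -> V=0 FIRE
t=8: input=4 -> V=0 FIRE
t=9: input=2 -> V=0 FIRE
t=10: input=3 -> V=0 FIRE
t=11: input=4 -> V=0 FIRE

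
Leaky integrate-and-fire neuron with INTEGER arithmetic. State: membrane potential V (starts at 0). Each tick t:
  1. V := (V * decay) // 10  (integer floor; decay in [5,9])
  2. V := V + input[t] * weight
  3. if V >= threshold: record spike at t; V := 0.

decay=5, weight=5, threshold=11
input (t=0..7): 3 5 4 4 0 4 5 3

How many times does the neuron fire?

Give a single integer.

t=0: input=3 -> V=0 FIRE
t=1: input=5 -> V=0 FIRE
t=2: input=4 -> V=0 FIRE
t=3: input=4 -> V=0 FIRE
t=4: input=0 -> V=0
t=5: input=4 -> V=0 FIRE
t=6: input=5 -> V=0 FIRE
t=7: input=3 -> V=0 FIRE

Answer: 7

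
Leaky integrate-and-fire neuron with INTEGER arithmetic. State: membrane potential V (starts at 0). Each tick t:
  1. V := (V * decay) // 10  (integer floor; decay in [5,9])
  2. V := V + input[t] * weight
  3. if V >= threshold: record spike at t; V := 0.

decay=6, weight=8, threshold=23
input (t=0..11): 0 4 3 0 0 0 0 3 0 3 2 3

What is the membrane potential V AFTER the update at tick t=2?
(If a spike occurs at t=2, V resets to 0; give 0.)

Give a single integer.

Answer: 0

Derivation:
t=0: input=0 -> V=0
t=1: input=4 -> V=0 FIRE
t=2: input=3 -> V=0 FIRE
t=3: input=0 -> V=0
t=4: input=0 -> V=0
t=5: input=0 -> V=0
t=6: input=0 -> V=0
t=7: input=3 -> V=0 FIRE
t=8: input=0 -> V=0
t=9: input=3 -> V=0 FIRE
t=10: input=2 -> V=16
t=11: input=3 -> V=0 FIRE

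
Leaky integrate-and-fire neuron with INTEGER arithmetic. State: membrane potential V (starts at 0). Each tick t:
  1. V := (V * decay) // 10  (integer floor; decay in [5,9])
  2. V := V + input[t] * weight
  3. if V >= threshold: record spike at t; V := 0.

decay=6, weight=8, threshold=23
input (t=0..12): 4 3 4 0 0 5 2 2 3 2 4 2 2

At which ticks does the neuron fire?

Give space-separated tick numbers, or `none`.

t=0: input=4 -> V=0 FIRE
t=1: input=3 -> V=0 FIRE
t=2: input=4 -> V=0 FIRE
t=3: input=0 -> V=0
t=4: input=0 -> V=0
t=5: input=5 -> V=0 FIRE
t=6: input=2 -> V=16
t=7: input=2 -> V=0 FIRE
t=8: input=3 -> V=0 FIRE
t=9: input=2 -> V=16
t=10: input=4 -> V=0 FIRE
t=11: input=2 -> V=16
t=12: input=2 -> V=0 FIRE

Answer: 0 1 2 5 7 8 10 12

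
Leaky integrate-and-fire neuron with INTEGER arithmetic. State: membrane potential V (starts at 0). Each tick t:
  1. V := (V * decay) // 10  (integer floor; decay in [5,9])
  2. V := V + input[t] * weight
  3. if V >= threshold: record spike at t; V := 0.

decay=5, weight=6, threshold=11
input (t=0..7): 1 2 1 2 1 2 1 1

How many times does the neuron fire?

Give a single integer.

Answer: 3

Derivation:
t=0: input=1 -> V=6
t=1: input=2 -> V=0 FIRE
t=2: input=1 -> V=6
t=3: input=2 -> V=0 FIRE
t=4: input=1 -> V=6
t=5: input=2 -> V=0 FIRE
t=6: input=1 -> V=6
t=7: input=1 -> V=9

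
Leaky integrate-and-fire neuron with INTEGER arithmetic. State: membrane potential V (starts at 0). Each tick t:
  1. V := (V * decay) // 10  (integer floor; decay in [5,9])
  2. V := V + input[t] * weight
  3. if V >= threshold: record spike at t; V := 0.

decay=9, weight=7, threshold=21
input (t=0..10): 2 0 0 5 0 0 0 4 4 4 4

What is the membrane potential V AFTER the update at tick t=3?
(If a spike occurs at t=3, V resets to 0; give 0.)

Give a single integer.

t=0: input=2 -> V=14
t=1: input=0 -> V=12
t=2: input=0 -> V=10
t=3: input=5 -> V=0 FIRE
t=4: input=0 -> V=0
t=5: input=0 -> V=0
t=6: input=0 -> V=0
t=7: input=4 -> V=0 FIRE
t=8: input=4 -> V=0 FIRE
t=9: input=4 -> V=0 FIRE
t=10: input=4 -> V=0 FIRE

Answer: 0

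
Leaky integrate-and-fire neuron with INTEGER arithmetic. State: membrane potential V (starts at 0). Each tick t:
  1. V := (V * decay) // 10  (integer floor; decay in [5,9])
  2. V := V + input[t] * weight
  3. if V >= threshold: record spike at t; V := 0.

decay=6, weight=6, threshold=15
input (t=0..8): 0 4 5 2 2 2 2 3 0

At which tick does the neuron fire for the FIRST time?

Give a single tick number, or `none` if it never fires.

t=0: input=0 -> V=0
t=1: input=4 -> V=0 FIRE
t=2: input=5 -> V=0 FIRE
t=3: input=2 -> V=12
t=4: input=2 -> V=0 FIRE
t=5: input=2 -> V=12
t=6: input=2 -> V=0 FIRE
t=7: input=3 -> V=0 FIRE
t=8: input=0 -> V=0

Answer: 1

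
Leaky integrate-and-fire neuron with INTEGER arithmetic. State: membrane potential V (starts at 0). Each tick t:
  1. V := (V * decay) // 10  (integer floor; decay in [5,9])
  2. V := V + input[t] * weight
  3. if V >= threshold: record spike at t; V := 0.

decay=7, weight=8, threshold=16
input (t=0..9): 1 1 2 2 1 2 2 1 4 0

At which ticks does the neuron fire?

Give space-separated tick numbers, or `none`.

Answer: 2 3 5 6 8

Derivation:
t=0: input=1 -> V=8
t=1: input=1 -> V=13
t=2: input=2 -> V=0 FIRE
t=3: input=2 -> V=0 FIRE
t=4: input=1 -> V=8
t=5: input=2 -> V=0 FIRE
t=6: input=2 -> V=0 FIRE
t=7: input=1 -> V=8
t=8: input=4 -> V=0 FIRE
t=9: input=0 -> V=0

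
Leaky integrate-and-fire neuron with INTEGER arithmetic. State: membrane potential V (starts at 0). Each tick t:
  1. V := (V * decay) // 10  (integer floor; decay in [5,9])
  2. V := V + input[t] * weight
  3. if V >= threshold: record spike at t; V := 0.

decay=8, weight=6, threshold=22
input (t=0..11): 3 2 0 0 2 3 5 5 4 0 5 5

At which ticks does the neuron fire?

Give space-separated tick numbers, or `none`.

Answer: 1 5 6 7 8 10 11

Derivation:
t=0: input=3 -> V=18
t=1: input=2 -> V=0 FIRE
t=2: input=0 -> V=0
t=3: input=0 -> V=0
t=4: input=2 -> V=12
t=5: input=3 -> V=0 FIRE
t=6: input=5 -> V=0 FIRE
t=7: input=5 -> V=0 FIRE
t=8: input=4 -> V=0 FIRE
t=9: input=0 -> V=0
t=10: input=5 -> V=0 FIRE
t=11: input=5 -> V=0 FIRE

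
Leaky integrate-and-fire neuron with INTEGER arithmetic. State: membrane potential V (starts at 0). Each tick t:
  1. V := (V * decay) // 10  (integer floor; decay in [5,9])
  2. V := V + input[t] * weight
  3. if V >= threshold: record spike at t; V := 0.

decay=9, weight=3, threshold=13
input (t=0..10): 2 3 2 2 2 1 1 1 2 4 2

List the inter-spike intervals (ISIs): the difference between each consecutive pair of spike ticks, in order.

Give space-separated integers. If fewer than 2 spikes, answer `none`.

t=0: input=2 -> V=6
t=1: input=3 -> V=0 FIRE
t=2: input=2 -> V=6
t=3: input=2 -> V=11
t=4: input=2 -> V=0 FIRE
t=5: input=1 -> V=3
t=6: input=1 -> V=5
t=7: input=1 -> V=7
t=8: input=2 -> V=12
t=9: input=4 -> V=0 FIRE
t=10: input=2 -> V=6

Answer: 3 5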